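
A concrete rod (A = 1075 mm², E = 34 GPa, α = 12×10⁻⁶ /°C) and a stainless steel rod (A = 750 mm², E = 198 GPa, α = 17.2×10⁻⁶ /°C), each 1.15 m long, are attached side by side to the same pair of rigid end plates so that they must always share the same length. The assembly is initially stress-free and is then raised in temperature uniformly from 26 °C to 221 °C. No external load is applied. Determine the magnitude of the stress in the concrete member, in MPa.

σ ≈ 27.7 MPa (tensile)

Equilibrium of a rigid end plate with no external load gives equal and opposite internal forces ±P in the two members. Since α_{stainless steel} > α_{concrete}, heating drives the stainless steel into compression and the concrete into tension.
Equating the net (thermal + elastic) strains gives |α₁ − α₂|·ΔT = P·[1/(A₁E₁) + 1/(A₂E₂)].
|α₁ − α₂|·ΔT = 5.2×10⁻⁶ × 195 = 0.001014.
1/(A₁E₁) + 1/(A₂E₂) = 1/(1075×34×10³) + 1/(750×198×10³) = 3.409×10⁻⁸ N⁻¹.
P = 0.001014 / 3.409×10⁻⁸ = 29740 N = 29.74 kN.
σ_{concrete} = P/A₁ = 29740/1075 = 27.67 MPa, tensile.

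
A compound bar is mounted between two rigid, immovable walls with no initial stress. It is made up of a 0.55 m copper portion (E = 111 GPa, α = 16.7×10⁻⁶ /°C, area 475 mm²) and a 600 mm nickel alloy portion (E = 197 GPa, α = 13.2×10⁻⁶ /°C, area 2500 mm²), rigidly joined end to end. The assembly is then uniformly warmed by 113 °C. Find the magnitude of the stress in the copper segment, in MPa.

σ ≈ 349 MPa (compressive)

If the supports were absent, the total length change would be Σ αᵢΔT Lᵢ = 16.7×10⁻⁶×113×550 + 13.2×10⁻⁶×113×600 = 1.933 mm.
Since the ends are fixed, an axial force P builds up, equal in every segment, with P · Σ Lᵢ/(AᵢEᵢ) = δ_free.
The series flexibility is Σ Lᵢ/(AᵢEᵢ) = 550/(475×111×10³) + 600/(2500×197×10³) = 1.165×10⁻⁵ mm/N.
So P = 1.933 / 1.165×10⁻⁵ = 165.9 kN, compressive.
σ_{copper} = P / A = 165900 / 475 = 349.3 MPa.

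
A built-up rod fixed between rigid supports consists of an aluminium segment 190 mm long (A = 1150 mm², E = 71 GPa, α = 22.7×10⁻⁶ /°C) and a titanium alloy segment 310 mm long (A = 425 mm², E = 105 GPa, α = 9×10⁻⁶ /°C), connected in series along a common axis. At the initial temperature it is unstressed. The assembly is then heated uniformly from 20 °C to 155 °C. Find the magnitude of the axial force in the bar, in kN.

Free thermal expansion of the whole bar: Σ αᵢΔT Lᵢ = 22.7×10⁻⁶×135×190 + 9×10⁻⁶×135×310 = 0.9589 mm.
The walls prevent any net length change, so an axial force P (same in every segment) develops. Compatibility: P · Σ Lᵢ/(AᵢEᵢ) = δ_free.
Σ Lᵢ/(AᵢEᵢ) = 190/(1150×71×10³) + 310/(425×105×10³) = 9.274×10⁻⁶ mm/N.
Hence P = δ_free / Σ(L/AE) = 0.9589/9.274×10⁻⁶ = 103.4 kN (compressive).

P ≈ 103 kN (compressive)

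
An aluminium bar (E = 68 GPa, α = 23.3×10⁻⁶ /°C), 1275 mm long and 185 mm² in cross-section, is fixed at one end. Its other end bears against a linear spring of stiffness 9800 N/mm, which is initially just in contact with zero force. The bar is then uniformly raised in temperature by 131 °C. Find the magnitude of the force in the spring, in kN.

P ≈ 19.1 kN

The unrestrained thermal change is αΔT L = 23.3×10⁻⁶ × 131 × 1275 = 3.892 mm.
With a force P in the spring, the elastic change of the bar is PL/(AE) and that of the spring is P/k; compatibility requires their sum to equal δ_free.
So P = δ_free / [L/(AE) + 1/k] = 3.892 / [ 1275/(185×68×10³) + 1/(9800) ].
P = 3.892 / 0.0002034 = 19130 N.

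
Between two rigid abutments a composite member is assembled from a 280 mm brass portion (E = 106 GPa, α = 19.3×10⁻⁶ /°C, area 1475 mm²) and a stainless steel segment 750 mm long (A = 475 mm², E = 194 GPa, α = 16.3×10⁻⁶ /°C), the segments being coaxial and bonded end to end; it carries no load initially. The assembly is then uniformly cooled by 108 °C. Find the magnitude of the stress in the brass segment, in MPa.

σ ≈ 130 MPa (tensile)

With the walls removed the bar would change length by δ_free = Σ αᵢΔT Lᵢ = 19.3×10⁻⁶×108×280 + 16.3×10⁻⁶×108×750 = 1.904 mm.
Since the ends are fixed, an axial force P builds up, equal in every segment, with P · Σ Lᵢ/(AᵢEᵢ) = δ_free.
Σ Lᵢ/(AᵢEᵢ) = 280/(1475×106×10³) + 750/(475×194×10³) = 9.93×10⁻⁶ mm/N.
P = 1.904 / 9.93×10⁻⁶ = 191700 N = 191.7 kN, tensile.
σ_{brass} = P / A = 191700 / 1475 = 130 MPa.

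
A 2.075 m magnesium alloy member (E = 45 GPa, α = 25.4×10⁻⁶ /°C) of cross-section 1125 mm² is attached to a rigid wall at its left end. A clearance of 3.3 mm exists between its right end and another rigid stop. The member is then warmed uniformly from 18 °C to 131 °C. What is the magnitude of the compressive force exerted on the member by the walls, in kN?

Unrestrained expansion: δ_free = αΔT L = 25.4×10⁻⁶ × 113 × 2075 = 5.956 mm.
After closing the 3.3 mm clearance, 5.956 − 3.3 = 2.656 mm of expansion remains to be suppressed by the wall.
That suppressed elongation corresponds to σ = E·Δ/L = 45×10³ × 2.656/2075 = 57.59 MPa.
P = σA = 57.59 × 1125 = 64.79 kN.

P ≈ 64.8 kN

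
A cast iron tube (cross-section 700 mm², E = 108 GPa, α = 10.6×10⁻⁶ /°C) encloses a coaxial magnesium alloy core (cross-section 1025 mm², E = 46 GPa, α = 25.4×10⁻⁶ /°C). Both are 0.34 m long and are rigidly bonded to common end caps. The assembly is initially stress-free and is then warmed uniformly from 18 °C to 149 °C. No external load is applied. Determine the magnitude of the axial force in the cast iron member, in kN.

Equilibrium of a rigid end plate with no external load gives equal and opposite internal forces ±P in the two members. Since α_{magnesium alloy} > α_{cast iron}, heating drives the magnesium alloy into compression and the cast iron into tension.
Equating the net (thermal + elastic) strains gives |α₁ − α₂|·ΔT = P·[1/(A₁E₁) + 1/(A₂E₂)].
|α₁ − α₂|·ΔT = 14.8×10⁻⁶ × 131 = 0.001939.
1/(A₁E₁) + 1/(A₂E₂) = 1/(700×108×10³) + 1/(1025×46×10³) = 3.444×10⁻⁸ N⁻¹.
P = 0.001939 / 3.444×10⁻⁸ = 56300 N = 56.3 kN.

P ≈ 56.3 kN (tensile in the cast iron)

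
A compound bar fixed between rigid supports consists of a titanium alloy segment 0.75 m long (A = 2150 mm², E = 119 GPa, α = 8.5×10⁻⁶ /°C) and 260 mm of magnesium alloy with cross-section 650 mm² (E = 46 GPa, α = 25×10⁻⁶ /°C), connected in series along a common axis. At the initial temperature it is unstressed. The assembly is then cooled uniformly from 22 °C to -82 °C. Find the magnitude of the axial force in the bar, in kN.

P ≈ 115 kN (tensile)

If the supports were absent, the total length change would be Σ αᵢΔT Lᵢ = 8.5×10⁻⁶×104×750 + 25×10⁻⁶×104×260 = 1.339 mm.
Since the ends are fixed, an axial force P builds up, equal in every segment, with P · Σ Lᵢ/(AᵢEᵢ) = δ_free.
The series flexibility is Σ Lᵢ/(AᵢEᵢ) = 750/(2150×119×10³) + 260/(650×46×10³) = 1.163×10⁻⁵ mm/N.
Hence P = δ_free / Σ(L/AE) = 1.339/1.163×10⁻⁵ = 115.2 kN (tensile).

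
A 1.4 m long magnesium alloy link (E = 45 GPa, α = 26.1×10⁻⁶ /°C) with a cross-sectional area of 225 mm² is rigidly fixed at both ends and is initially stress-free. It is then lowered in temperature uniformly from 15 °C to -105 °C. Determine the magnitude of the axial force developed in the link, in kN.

P ≈ 31.7 kN (tensile)

The ends cannot move, so σ = EαΔT = 45×10³ × 26.1×10⁻⁶ × 120 = 140.9 MPa.
Then P = σA = 140.9 × 225 mm² = 31.71 kN, tensile.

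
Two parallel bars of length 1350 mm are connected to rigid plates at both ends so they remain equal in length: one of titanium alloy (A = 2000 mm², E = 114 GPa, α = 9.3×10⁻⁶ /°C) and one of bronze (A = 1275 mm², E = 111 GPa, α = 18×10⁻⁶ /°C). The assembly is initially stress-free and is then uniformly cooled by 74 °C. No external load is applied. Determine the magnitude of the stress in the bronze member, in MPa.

σ ≈ 44.1 MPa (tensile)

Both members must finish at the same length. With the larger α, the bronze tends to over-contract; the plates restrain it, putting the bronze in tension and the titanium alloy in compression. With no external load the two internal forces are equal and opposite, magnitude P.
Setting the final lengths equal and cancelling L: (α₁ − α₂)ΔT = P/(A₁E₁) + P/(A₂E₂).
|α₁ − α₂|·ΔT = 8.7×10⁻⁶ × 74 = 0.0006438.
1/(A₁E₁) + 1/(A₂E₂) = 1/(2000×114×10³) + 1/(1275×111×10³) = 1.145×10⁻⁸ N⁻¹.
So P = 0.0006438 / 1.145×10⁻⁸ = 56.22 kN.
σ_{bronze} = P/A₂ = 56220/1275 = 44.09 MPa, tensile.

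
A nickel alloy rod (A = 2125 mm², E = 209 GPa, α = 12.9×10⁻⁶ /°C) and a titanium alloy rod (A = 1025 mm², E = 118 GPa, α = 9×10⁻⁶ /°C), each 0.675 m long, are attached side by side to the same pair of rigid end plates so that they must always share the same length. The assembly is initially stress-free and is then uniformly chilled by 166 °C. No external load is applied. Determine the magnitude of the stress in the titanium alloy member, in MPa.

Equilibrium of a rigid end plate with no external load gives equal and opposite internal forces ±P in the two members. Since α_{nickel alloy} > α_{titanium alloy}, cooling drives the nickel alloy into tension and the titanium alloy into compression.
Compatibility of the two members (thermal + elastic change equal): (α₁ − α₂)ΔT = P·[1/(A₁E₁) + 1/(A₂E₂)].
|α₁ − α₂|·ΔT = 3.9×10⁻⁶ × 166 = 0.0006474.
1/(A₁E₁) + 1/(A₂E₂) = 1/(2125×209×10³) + 1/(1025×118×10³) = 1.052×10⁻⁸ N⁻¹.
So P = 0.0006474 / 1.052×10⁻⁸ = 61.54 kN.
σ_{titanium alloy} = P/A₂ = 61540/1025 = 60.04 MPa, compressive.

σ ≈ 60 MPa (compressive)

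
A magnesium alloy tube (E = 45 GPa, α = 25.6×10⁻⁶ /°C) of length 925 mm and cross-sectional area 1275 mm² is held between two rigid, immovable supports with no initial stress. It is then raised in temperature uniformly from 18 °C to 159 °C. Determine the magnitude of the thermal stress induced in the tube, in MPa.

σ ≈ 162 MPa (compressive)

The supports are rigid, so the total axial strain is zero. The restrained thermal strain is ε = αΔT = 25.6×10⁻⁶ × 141 = 3609.6×10⁻⁶.
σ = EαΔT = 45×10³ × 25.6×10⁻⁶ × 141 = 162.4 MPa (compressive; the tube is trying to expand).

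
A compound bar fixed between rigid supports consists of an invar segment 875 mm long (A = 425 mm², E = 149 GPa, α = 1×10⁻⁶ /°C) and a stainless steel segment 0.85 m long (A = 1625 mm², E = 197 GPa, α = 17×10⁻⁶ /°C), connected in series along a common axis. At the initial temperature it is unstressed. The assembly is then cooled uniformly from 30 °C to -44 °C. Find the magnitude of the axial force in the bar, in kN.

P ≈ 68.8 kN (tensile)

With the walls removed the bar would change length by δ_free = Σ αᵢΔT Lᵢ = 1×10⁻⁶×74×875 + 17×10⁻⁶×74×850 = 1.134 mm.
The rigid supports impose zero overall length change; the single axial force P common to all segments must satisfy P Σ Lᵢ/(AᵢEᵢ) = δ_free.
The series flexibility is Σ Lᵢ/(AᵢEᵢ) = 875/(425×149×10³) + 850/(1625×197×10³) = 1.647×10⁻⁵ mm/N.
Hence P = δ_free / Σ(L/AE) = 1.134/1.647×10⁻⁵ = 68.84 kN (tensile).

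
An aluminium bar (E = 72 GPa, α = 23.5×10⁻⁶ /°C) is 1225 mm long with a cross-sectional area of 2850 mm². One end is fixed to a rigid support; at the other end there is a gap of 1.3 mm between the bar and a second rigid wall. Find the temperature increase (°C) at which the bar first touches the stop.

Contact occurs when the free expansion equals the gap: αΔT L = 1.3 mm.
So ΔT = g/(αL) = 1.3/(23.5×10⁻⁶ × 1225) = 45.16 °C.

ΔT ≈ 45.2 °C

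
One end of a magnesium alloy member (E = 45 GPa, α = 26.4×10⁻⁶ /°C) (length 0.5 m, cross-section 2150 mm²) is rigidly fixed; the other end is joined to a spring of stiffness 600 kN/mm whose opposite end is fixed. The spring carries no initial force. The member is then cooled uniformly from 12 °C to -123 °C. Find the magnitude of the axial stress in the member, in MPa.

The unrestrained thermal change is αΔT L = 26.4×10⁻⁶ × 135 × 500 = 1.782 mm.
With a force P in the spring, the elastic change of the member is PL/(AE) and that of the spring is P/k; compatibility requires their sum to equal δ_free.
So P = δ_free / [L/(AE) + 1/k] = 1.782 / [ 500/(2150×45×10³) + 1/(600×10³) ].
P = 1.782 / 6.835×10⁻⁶ = 260700 N.
σ = P/A = 260700/2150 = 121.3 MPa.

σ ≈ 121 MPa (tensile)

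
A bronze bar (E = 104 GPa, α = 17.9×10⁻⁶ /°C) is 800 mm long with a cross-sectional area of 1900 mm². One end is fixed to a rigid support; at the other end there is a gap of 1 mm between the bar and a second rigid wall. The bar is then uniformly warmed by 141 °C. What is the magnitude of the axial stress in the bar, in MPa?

σ ≈ 132 MPa (compressive)

Free thermal elongation = αΔT L = 17.9×10⁻⁶ × 141 × 800 = 2.019 mm.
This exceeds the 1 mm gap, so the wall pushes back. The portion of expansion that must be recovered elastically is δ_free − gap = 2.019 − 1 = 1.019 mm.
That suppressed elongation corresponds to σ = E·Δ/L = 104×10³ × 1.019/800 = 132.5 MPa.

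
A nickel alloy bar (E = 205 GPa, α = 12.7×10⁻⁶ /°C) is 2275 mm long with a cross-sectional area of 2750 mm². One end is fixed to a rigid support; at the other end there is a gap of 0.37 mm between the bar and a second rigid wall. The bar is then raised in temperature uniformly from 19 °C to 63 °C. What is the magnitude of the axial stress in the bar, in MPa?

σ ≈ 81.2 MPa (compressive)

Free thermal elongation = αΔT L = 12.7×10⁻⁶ × 44 × 2275 = 1.271 mm.
The gap closes (δ_free > 0.37 mm) and the wall then resists a further 1.271 − 0.37 = 0.9013 mm of expansion.
Compatibility: PL/(AE) = 0.9013 mm, so σ = P/A = E × (0.9013/2275) = 81.21 MPa.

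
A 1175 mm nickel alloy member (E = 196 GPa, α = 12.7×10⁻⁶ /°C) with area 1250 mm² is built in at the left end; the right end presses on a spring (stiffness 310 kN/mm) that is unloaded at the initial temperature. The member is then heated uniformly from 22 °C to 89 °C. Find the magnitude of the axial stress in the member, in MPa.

σ ≈ 99.7 MPa (compressive)

If the spring were absent the member would lengthen by αΔT L = 12.7×10⁻⁶ × 67 × 1175 = 0.9998 mm.
With a force P in the spring, the elastic change of the member is PL/(AE) and that of the spring is P/k; compatibility requires their sum to equal δ_free.
So P = δ_free / [L/(AE) + 1/k] = 0.9998 / [ 1175/(1250×196×10³) + 1/(310×10³) ].
P = 0.9998 / 8.022×10⁻⁶ = 124600 N.
σ = P/A = 124600/1250 = 99.71 MPa.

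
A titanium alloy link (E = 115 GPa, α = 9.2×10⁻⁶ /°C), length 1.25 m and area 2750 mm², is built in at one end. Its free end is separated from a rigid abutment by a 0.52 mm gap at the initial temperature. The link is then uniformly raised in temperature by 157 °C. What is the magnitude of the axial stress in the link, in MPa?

σ ≈ 118 MPa (compressive)

Free thermal elongation = αΔT L = 9.2×10⁻⁶ × 157 × 1250 = 1.805 mm.
The gap closes (δ_free > 0.52 mm) and the wall then resists a further 1.805 − 0.52 = 1.285 mm of expansion.
That suppressed elongation corresponds to σ = E·Δ/L = 115×10³ × 1.285/1250 = 118.3 MPa.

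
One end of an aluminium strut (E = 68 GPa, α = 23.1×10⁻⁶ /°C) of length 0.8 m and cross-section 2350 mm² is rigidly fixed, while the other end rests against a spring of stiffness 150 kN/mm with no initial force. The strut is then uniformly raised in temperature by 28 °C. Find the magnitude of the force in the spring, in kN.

P ≈ 44.3 kN

If the spring were absent the strut would lengthen by αΔT L = 23.1×10⁻⁶ × 28 × 800 = 0.5174 mm.
With a force P in the spring, the elastic change of the strut is PL/(AE) and that of the spring is P/k; compatibility requires their sum to equal δ_free.
So P = δ_free / [L/(AE) + 1/k] = 0.5174 / [ 800/(2350×68×10³) + 1/(150×10³) ].
P = 0.5174 / 1.167×10⁻⁵ = 44330 N.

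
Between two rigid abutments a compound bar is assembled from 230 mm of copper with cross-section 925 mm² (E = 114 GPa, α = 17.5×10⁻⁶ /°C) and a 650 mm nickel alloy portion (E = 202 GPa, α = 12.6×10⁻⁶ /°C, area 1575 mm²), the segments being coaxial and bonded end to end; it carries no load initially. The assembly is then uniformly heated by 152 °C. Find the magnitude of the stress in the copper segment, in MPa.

σ ≈ 475 MPa (compressive)

With the walls removed the bar would change length by δ_free = Σ αᵢΔT Lᵢ = 17.5×10⁻⁶×152×230 + 12.6×10⁻⁶×152×650 = 1.857 mm.
The rigid supports impose zero overall length change; the single axial force P common to all segments must satisfy P Σ Lᵢ/(AᵢEᵢ) = δ_free.
Σ Lᵢ/(AᵢEᵢ) = 230/(925×114×10³) + 650/(1575×202×10³) = 4.224×10⁻⁶ mm/N.
P = 1.857 / 4.224×10⁻⁶ = 439500 N = 439.5 kN, compressive.
σ_{copper} = P / A = 439500 / 925 = 475.2 MPa.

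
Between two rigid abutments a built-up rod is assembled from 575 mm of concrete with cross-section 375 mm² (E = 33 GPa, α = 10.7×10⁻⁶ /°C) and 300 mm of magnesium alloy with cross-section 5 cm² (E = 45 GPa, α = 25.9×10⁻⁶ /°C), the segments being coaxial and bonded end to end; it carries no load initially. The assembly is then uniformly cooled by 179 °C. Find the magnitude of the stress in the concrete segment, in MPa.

Free thermal contraction of the whole bar: Σ αᵢΔT Lᵢ = 10.7×10⁻⁶×179×575 + 25.9×10⁻⁶×179×300 = 2.492 mm.
The walls prevent any net length change, so an axial force P (same in every segment) develops. Compatibility: P · Σ Lᵢ/(AᵢEᵢ) = δ_free.
Σ Lᵢ/(AᵢEᵢ) = 575/(375×33×10³) + 300/(500×45×10³) = 5.98×10⁻⁵ mm/N.
P = 2.492 / 5.98×10⁻⁵ = 41680 N = 41.68 kN, tensile.
σ_{concrete} = P / A = 41680 / 375 = 111.1 MPa.

σ ≈ 111 MPa (tensile)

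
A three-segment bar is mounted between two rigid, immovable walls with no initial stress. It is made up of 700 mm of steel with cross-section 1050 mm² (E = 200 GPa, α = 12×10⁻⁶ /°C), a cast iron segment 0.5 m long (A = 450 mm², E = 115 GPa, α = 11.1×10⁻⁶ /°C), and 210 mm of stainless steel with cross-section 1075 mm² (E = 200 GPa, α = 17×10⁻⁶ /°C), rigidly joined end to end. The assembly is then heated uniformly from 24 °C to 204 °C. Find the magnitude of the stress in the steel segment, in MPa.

σ ≈ 215 MPa (compressive)

If the supports were absent, the total length change would be Σ αᵢΔT Lᵢ = 12×10⁻⁶×180×700 + 11.1×10⁻⁶×180×500 + 17×10⁻⁶×180×210 = 3.154 mm.
The rigid supports impose zero overall length change; the single axial force P common to all segments must satisfy P Σ Lᵢ/(AᵢEᵢ) = δ_free.
Σ Lᵢ/(AᵢEᵢ) = 700/(1050×200×10³) + 500/(450×115×10³) + 210/(1075×200×10³) = 1.397×10⁻⁵ mm/N.
So P = 3.154 / 1.397×10⁻⁵ = 225.7 kN, compressive.
σ_{steel} = P / A = 225700 / 1050 = 215 MPa.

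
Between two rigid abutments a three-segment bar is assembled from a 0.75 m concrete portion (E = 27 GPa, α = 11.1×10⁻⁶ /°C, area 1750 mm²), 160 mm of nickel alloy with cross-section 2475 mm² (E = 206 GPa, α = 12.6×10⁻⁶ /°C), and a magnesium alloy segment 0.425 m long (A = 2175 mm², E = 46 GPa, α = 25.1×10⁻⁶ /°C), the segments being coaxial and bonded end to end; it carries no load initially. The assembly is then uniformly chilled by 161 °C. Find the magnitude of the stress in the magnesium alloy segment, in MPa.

σ ≈ 76.1 MPa (tensile)

With the walls removed the bar would change length by δ_free = Σ αᵢΔT Lᵢ = 11.1×10⁻⁶×161×750 + 12.6×10⁻⁶×161×160 + 25.1×10⁻⁶×161×425 = 3.382 mm.
The rigid supports impose zero overall length change; the single axial force P common to all segments must satisfy P Σ Lᵢ/(AᵢEᵢ) = δ_free.
Σ Lᵢ/(AᵢEᵢ) = 750/(1750×27×10³) + 160/(2475×206×10³) + 425/(2175×46×10³) = 2.043×10⁻⁵ mm/N.
Hence P = δ_free / Σ(L/AE) = 3.382/2.043×10⁻⁵ = 165.5 kN (tensile).
σ_{magnesium alloy} = P / A = 165500 / 2175 = 76.1 MPa.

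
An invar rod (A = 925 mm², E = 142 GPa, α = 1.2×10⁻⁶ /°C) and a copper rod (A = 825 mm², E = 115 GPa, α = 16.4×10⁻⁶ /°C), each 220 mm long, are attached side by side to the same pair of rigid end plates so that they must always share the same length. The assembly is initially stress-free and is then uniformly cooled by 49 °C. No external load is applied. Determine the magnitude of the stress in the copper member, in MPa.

The copper has the larger α, so on cooling it would change length more than the invar if both were free. The rigid plates force a common final length, so the copper is put into tension and the invar into compression, with equal and opposite forces P (no external load).
Setting the final lengths equal and cancelling L: (α₁ − α₂)ΔT = P/(A₁E₁) + P/(A₂E₂).
|α₁ − α₂|·ΔT = 15.2×10⁻⁶ × 49 = 0.0007448.
1/(A₁E₁) + 1/(A₂E₂) = 1/(925×142×10³) + 1/(825×115×10³) = 1.815×10⁻⁸ N⁻¹.
So P = 0.0007448 / 1.815×10⁻⁸ = 41.03 kN.
σ_{copper} = P/A₂ = 41030/825 = 49.73 MPa, tensile.

σ ≈ 49.7 MPa (tensile)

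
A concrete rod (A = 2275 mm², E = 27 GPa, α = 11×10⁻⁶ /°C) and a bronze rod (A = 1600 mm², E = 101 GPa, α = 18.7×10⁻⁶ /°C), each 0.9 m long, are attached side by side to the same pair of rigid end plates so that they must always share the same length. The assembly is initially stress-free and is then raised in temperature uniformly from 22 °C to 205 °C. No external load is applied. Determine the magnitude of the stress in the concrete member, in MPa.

σ ≈ 27.6 MPa (tensile)

Both members must finish at the same length. With the larger α, the bronze tends to over-expand; the plates restrain it, putting the bronze in compression and the concrete in tension. With no external load the two internal forces are equal and opposite, magnitude P.
Setting the final lengths equal and cancelling L: (α₁ − α₂)ΔT = P/(A₁E₁) + P/(A₂E₂).
|α₁ − α₂|·ΔT = 7.7×10⁻⁶ × 183 = 0.001409.
1/(A₁E₁) + 1/(A₂E₂) = 1/(2275×27×10³) + 1/(1600×101×10³) = 2.247×10⁻⁸ N⁻¹.
P = 0.001409 / 2.247×10⁻⁸ = 62720 N = 62.72 kN.
σ_{concrete} = P/A₁ = 62720/2275 = 27.57 MPa, tensile.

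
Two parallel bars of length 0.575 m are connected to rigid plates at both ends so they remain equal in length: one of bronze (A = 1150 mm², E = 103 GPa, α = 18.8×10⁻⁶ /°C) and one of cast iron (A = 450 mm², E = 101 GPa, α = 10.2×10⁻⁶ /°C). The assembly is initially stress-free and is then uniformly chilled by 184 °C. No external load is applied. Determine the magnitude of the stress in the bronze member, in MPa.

The bronze has the larger α, so on cooling it would change length more than the cast iron if both were free. The rigid plates force a common final length, so the bronze is put into tension and the cast iron into compression, with equal and opposite forces P (no external load).
Compatibility of the two members (thermal + elastic change equal): (α₁ − α₂)ΔT = P·[1/(A₁E₁) + 1/(A₂E₂)].
|α₁ − α₂|·ΔT = 8.6×10⁻⁶ × 184 = 0.001582.
1/(A₁E₁) + 1/(A₂E₂) = 1/(1150×103×10³) + 1/(450×101×10³) = 3.044×10⁻⁸ N⁻¹.
So P = 0.001582 / 3.044×10⁻⁸ = 51.98 kN.
σ_{bronze} = P/A₁ = 51980/1150 = 45.2 MPa, tensile.

σ ≈ 45.2 MPa (tensile)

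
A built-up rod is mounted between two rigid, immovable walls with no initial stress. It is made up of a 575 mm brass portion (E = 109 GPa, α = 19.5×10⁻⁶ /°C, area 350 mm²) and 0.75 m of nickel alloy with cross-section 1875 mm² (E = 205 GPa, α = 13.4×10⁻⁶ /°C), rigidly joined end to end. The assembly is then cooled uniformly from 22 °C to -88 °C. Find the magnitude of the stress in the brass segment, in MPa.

Free thermal contraction of the whole bar: Σ αᵢΔT Lᵢ = 19.5×10⁻⁶×110×575 + 13.4×10⁻⁶×110×750 = 2.339 mm.
Since the ends are fixed, an axial force P builds up, equal in every segment, with P · Σ Lᵢ/(AᵢEᵢ) = δ_free.
Σ Lᵢ/(AᵢEᵢ) = 575/(350×109×10³) + 750/(1875×205×10³) = 1.702×10⁻⁵ mm/N.
P = 2.339 / 1.702×10⁻⁵ = 137400 N = 137.4 kN, tensile.
σ_{brass} = P / A = 137400 / 350 = 392.6 MPa.

σ ≈ 393 MPa (tensile)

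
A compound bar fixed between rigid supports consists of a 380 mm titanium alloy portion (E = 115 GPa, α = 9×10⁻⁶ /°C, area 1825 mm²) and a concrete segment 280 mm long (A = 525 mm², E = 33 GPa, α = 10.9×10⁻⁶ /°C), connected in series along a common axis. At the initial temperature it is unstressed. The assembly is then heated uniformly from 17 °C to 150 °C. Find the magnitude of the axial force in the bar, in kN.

With the walls removed the bar would change length by δ_free = Σ αᵢΔT Lᵢ = 9×10⁻⁶×133×380 + 10.9×10⁻⁶×133×280 = 0.8608 mm.
The rigid supports impose zero overall length change; the single axial force P common to all segments must satisfy P Σ Lᵢ/(AᵢEᵢ) = δ_free.
The series flexibility is Σ Lᵢ/(AᵢEᵢ) = 380/(1825×115×10³) + 280/(525×33×10³) = 1.797×10⁻⁵ mm/N.
P = 0.8608 / 1.797×10⁻⁵ = 47890 N = 47.89 kN, compressive.

P ≈ 47.9 kN (compressive)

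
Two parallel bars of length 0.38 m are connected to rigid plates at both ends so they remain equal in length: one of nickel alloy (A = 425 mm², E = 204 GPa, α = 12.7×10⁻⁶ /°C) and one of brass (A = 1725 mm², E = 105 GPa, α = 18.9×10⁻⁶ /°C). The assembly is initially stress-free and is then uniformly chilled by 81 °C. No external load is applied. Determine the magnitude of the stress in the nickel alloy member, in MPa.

Both members must finish at the same length. With the larger α, the brass tends to over-contract; the plates restrain it, putting the brass in tension and the nickel alloy in compression. With no external load the two internal forces are equal and opposite, magnitude P.
Equating the net (thermal + elastic) strains gives |α₁ − α₂|·ΔT = P·[1/(A₁E₁) + 1/(A₂E₂)].
|α₁ − α₂|·ΔT = 6.2×10⁻⁶ × 81 = 0.0005022.
1/(A₁E₁) + 1/(A₂E₂) = 1/(425×204×10³) + 1/(1725×105×10³) = 1.706×10⁻⁸ N⁻¹.
P = 0.0005022 / 1.706×10⁻⁸ = 29450 N = 29.45 kN.
σ_{nickel alloy} = P/A₁ = 29450/425 = 69.28 MPa, compressive.

σ ≈ 69.3 MPa (compressive)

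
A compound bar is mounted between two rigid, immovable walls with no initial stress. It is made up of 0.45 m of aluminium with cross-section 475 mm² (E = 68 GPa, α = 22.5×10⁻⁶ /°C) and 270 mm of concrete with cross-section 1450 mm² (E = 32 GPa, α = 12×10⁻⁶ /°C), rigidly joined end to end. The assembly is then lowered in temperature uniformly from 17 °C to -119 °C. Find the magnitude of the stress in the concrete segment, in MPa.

σ ≈ 63.5 MPa (tensile)

If the supports were absent, the total length change would be Σ αᵢΔT Lᵢ = 22.5×10⁻⁶×136×450 + 12×10⁻⁶×136×270 = 1.818 mm.
The walls prevent any net length change, so an axial force P (same in every segment) develops. Compatibility: P · Σ Lᵢ/(AᵢEᵢ) = δ_free.
The series flexibility is Σ Lᵢ/(AᵢEᵢ) = 450/(475×68×10³) + 270/(1450×32×10³) = 1.975×10⁻⁵ mm/N.
Hence P = δ_free / Σ(L/AE) = 1.818/1.975×10⁻⁵ = 92.03 kN (tensile).
σ_{concrete} = P / A = 92030 / 1450 = 63.47 MPa.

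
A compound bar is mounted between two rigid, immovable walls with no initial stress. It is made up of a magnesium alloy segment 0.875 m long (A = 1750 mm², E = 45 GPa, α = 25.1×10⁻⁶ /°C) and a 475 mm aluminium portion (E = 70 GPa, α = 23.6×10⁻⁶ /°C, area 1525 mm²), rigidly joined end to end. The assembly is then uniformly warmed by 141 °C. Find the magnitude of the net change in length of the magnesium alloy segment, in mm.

With the walls removed the bar would change length by δ_free = Σ αᵢΔT Lᵢ = 25.1×10⁻⁶×141×875 + 23.6×10⁻⁶×141×475 = 4.677 mm.
The walls prevent any net length change, so an axial force P (same in every segment) develops. Compatibility: P · Σ Lᵢ/(AᵢEᵢ) = δ_free.
Σ Lᵢ/(AᵢEᵢ) = 875/(1750×45×10³) + 475/(1525×70×10³) = 1.556×10⁻⁵ mm/N.
P = 4.677 / 1.556×10⁻⁵ = 300600 N = 300.6 kN, compressive.
For the magnesium alloy segment, free thermal change = 25.1×10⁻⁶×141×875 = 3.097 mm and elastic change from P = 300600×875/(1750×45×10³) = 3.34 mm; these oppose, so the net change is 0.243 mm (segment shortens).

|ΔL| ≈ 0.243 mm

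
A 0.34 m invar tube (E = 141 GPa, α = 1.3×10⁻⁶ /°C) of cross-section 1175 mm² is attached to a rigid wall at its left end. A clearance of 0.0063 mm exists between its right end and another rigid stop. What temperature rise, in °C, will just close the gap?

ΔT ≈ 14.3 °C

Contact occurs when the free expansion equals the gap: αΔT L = 0.0063 mm.
So ΔT = g/(αL) = 0.0063/(1.3×10⁻⁶ × 340) = 14.25 °C.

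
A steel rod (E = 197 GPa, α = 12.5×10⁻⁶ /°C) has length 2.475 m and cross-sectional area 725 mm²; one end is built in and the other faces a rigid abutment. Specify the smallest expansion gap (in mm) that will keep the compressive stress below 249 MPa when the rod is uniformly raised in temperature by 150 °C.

With no wall the rod would lengthen by αΔT L = 12.5×10⁻⁶ × 150 × 2475 = 4.641 mm.
At the allowable stress the elastic shortening the wall may impose is σL/E = 249 × 2475 / (197×10³) = 3.128 mm.
So the gap has to take up the difference, g_min = δ_free − σL/E = 4.641 − 3.128 = 1.512 mm.

g ≈ 1.51 mm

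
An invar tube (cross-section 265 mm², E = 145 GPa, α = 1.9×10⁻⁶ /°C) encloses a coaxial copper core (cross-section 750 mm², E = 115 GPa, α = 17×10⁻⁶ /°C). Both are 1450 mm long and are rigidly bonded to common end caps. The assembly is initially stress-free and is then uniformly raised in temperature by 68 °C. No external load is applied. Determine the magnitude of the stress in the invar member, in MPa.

σ ≈ 103 MPa (tensile)

The copper has the larger α, so on heating it would change length more than the invar if both were free. The rigid plates force a common final length, so the copper is put into compression and the invar into tension, with equal and opposite forces P (no external load).
Equating the net (thermal + elastic) strains gives |α₁ − α₂|·ΔT = P·[1/(A₁E₁) + 1/(A₂E₂)].
|α₁ − α₂|·ΔT = 15.1×10⁻⁶ × 68 = 0.001027.
1/(A₁E₁) + 1/(A₂E₂) = 1/(265×145×10³) + 1/(750×115×10³) = 3.762×10⁻⁸ N⁻¹.
P = 0.001027 / 3.762×10⁻⁸ = 27290 N = 27.29 kN.
σ_{invar} = P/A₁ = 27290/265 = 103 MPa, tensile.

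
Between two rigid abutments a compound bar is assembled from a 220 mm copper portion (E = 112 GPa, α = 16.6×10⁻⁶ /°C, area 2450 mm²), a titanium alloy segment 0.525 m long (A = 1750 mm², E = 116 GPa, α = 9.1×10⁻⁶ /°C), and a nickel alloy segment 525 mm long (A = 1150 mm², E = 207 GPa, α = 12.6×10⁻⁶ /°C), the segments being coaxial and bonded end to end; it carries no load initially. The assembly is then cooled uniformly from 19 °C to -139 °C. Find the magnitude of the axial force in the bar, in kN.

P ≈ 425 kN (tensile)

With the walls removed the bar would change length by δ_free = Σ αᵢΔT Lᵢ = 16.6×10⁻⁶×158×220 + 9.1×10⁻⁶×158×525 + 12.6×10⁻⁶×158×525 = 2.377 mm.
The rigid supports impose zero overall length change; the single axial force P common to all segments must satisfy P Σ Lᵢ/(AᵢEᵢ) = δ_free.
Σ Lᵢ/(AᵢEᵢ) = 220/(2450×112×10³) + 525/(1750×116×10³) + 525/(1150×207×10³) = 5.593×10⁻⁶ mm/N.
Hence P = δ_free / Σ(L/AE) = 2.377/5.593×10⁻⁶ = 425 kN (tensile).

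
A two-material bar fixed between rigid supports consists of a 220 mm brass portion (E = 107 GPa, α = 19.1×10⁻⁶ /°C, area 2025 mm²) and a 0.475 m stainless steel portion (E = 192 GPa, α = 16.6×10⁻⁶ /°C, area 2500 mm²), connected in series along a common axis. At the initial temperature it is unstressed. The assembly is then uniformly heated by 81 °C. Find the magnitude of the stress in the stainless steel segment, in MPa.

σ ≈ 195 MPa (compressive)

If the supports were absent, the total length change would be Σ αᵢΔT Lᵢ = 19.1×10⁻⁶×81×220 + 16.6×10⁻⁶×81×475 = 0.979 mm.
The walls prevent any net length change, so an axial force P (same in every segment) develops. Compatibility: P · Σ Lᵢ/(AᵢEᵢ) = δ_free.
Σ Lᵢ/(AᵢEᵢ) = 220/(2025×107×10³) + 475/(2500×192×10³) = 2.005×10⁻⁶ mm/N.
Hence P = δ_free / Σ(L/AE) = 0.979/2.005×10⁻⁶ = 488.3 kN (compressive).
σ_{stainless steel} = P / A = 488300 / 2500 = 195.3 MPa.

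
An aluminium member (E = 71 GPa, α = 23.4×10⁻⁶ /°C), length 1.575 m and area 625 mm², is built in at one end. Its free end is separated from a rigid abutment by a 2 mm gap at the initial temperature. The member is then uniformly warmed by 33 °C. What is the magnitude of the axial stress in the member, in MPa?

Free thermal elongation = αΔT L = 23.4×10⁻⁶ × 33 × 1575 = 1.216 mm.
This is smaller than the 2 mm clearance, so the member expands freely without reaching the stop — the stress is zero.

σ ≈ 0 MPa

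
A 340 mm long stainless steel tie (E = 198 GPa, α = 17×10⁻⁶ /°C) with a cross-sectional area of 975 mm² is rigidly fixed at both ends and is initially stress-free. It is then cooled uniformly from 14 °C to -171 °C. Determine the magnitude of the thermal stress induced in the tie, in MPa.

The supports are rigid, so the total axial strain is zero. The restrained thermal strain is ε = αΔT = 17×10⁻⁶ × 185 = 3145×10⁻⁶.
Hence σ = E·αΔT = 198×10³ × 3145×10⁻⁶ = 622.7 MPa, tensile.

σ ≈ 623 MPa (tensile)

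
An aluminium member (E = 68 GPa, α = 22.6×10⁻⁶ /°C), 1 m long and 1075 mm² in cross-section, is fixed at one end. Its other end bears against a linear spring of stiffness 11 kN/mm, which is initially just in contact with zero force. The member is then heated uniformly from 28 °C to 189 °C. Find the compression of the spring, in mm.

The unrestrained thermal change is αΔT L = 22.6×10⁻⁶ × 161 × 1000 = 3.639 mm.
Let P be the compressive force at the spring. The member shortens elastically by PL/(AE) and the spring compresses by P/k; together these equal δ_free.
So P = δ_free / [L/(AE) + 1/k] = 3.639 / [ 1000/(1075×68×10³) + 1/(11×10³) ].
P = 3.639 / 0.0001046 = 34790 N.
Spring compression = P/k = 34790/(11×10³) = 3.163 mm.

δ ≈ 3.16 mm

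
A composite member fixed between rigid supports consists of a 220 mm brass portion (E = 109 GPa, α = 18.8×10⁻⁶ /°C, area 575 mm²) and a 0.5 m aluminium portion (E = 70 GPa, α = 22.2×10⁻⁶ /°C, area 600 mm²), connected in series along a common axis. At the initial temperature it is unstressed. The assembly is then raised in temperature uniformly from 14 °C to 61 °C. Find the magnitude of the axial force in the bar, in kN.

With the walls removed the bar would change length by δ_free = Σ αᵢΔT Lᵢ = 18.8×10⁻⁶×47×220 + 22.2×10⁻⁶×47×500 = 0.7161 mm.
The rigid supports impose zero overall length change; the single axial force P common to all segments must satisfy P Σ Lᵢ/(AᵢEᵢ) = δ_free.
Σ Lᵢ/(AᵢEᵢ) = 220/(575×109×10³) + 500/(600×70×10³) = 1.541×10⁻⁵ mm/N.
Hence P = δ_free / Σ(L/AE) = 0.7161/1.541×10⁻⁵ = 46.45 kN (compressive).

P ≈ 46.5 kN (compressive)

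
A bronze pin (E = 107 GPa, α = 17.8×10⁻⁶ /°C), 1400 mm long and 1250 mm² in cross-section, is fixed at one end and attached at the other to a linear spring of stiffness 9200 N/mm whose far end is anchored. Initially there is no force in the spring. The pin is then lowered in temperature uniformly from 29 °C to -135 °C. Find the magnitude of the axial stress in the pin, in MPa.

The unrestrained thermal change is αΔT L = 17.8×10⁻⁶ × 164 × 1400 = 4.087 mm.
Let P be the tensile force in the spring. The pin extends elastically by PL/(AE) and the spring stretches by P/k; together these equal δ_free.
P [ L/(AE) + 1/k ] = δ_free → P [ 1400/(1250×107×10³) + 1/(9200) ] = 4.087.
P = 4.087 / 0.0001192 = 34300 N.
σ = P/A = 34300/1250 = 27.44 MPa.

σ ≈ 27.4 MPa (tensile)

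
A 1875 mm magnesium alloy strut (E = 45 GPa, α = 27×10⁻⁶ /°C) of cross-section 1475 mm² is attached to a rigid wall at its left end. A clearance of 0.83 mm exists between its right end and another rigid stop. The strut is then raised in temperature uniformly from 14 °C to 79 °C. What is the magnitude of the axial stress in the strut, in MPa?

Free thermal elongation = αΔT L = 27×10⁻⁶ × 65 × 1875 = 3.291 mm.
This exceeds the 0.83 mm gap, so the wall pushes back. The portion of expansion that must be recovered elastically is δ_free − gap = 3.291 − 0.83 = 2.461 mm.
So σ = E(δ_free − g)/L = 45×10³ × 2.461/1875 = 59.05 MPa.

σ ≈ 59.1 MPa (compressive)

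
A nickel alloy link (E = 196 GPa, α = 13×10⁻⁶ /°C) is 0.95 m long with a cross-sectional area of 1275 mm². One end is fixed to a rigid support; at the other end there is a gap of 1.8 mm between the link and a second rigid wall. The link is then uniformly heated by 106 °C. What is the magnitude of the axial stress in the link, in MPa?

Unrestrained expansion: δ_free = αΔT L = 13×10⁻⁶ × 106 × 950 = 1.309 mm.
Since δ_free = 1.31 mm is less than the 1.8 mm gap, the link never touches the wall. No axial force develops.

σ ≈ 0 MPa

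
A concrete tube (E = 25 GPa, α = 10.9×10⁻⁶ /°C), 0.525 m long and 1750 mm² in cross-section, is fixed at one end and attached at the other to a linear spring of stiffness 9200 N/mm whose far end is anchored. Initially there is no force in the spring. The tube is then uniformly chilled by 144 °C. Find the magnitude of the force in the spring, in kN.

P ≈ 6.83 kN

Free thermal contraction: δ_free = αΔT L = 10.9×10⁻⁶ × 144 × 525 = 0.824 mm.
Let P be the tensile force in the spring. The tube extends elastically by PL/(AE) and the spring stretches by P/k; together these equal δ_free.
P [ L/(AE) + 1/k ] = δ_free → P [ 525/(1750×25×10³) + 1/(9200) ] = 0.824.
P = 0.824 / 0.0001207 = 6827 N.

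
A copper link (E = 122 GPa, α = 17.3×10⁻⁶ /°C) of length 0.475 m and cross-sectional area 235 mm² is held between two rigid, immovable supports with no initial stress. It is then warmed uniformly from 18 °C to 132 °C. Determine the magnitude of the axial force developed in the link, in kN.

P ≈ 56.5 kN (compressive)

Full restraint means ε = 0, so the stress is σ = EαΔT = 122×10³ × 17.3×10⁻⁶ × 114 = 240.6 MPa.
Then P = σA = 240.6 × 235 mm² = 56.54 kN, compressive.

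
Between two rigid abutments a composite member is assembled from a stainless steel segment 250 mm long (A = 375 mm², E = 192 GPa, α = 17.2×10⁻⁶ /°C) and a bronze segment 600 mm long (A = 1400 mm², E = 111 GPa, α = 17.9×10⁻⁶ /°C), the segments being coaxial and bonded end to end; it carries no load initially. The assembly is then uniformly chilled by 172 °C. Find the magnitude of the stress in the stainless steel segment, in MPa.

If the supports were absent, the total length change would be Σ αᵢΔT Lᵢ = 17.2×10⁻⁶×172×250 + 17.9×10⁻⁶×172×600 = 2.587 mm.
The walls prevent any net length change, so an axial force P (same in every segment) develops. Compatibility: P · Σ Lᵢ/(AᵢEᵢ) = δ_free.
The series flexibility is Σ Lᵢ/(AᵢEᵢ) = 250/(375×192×10³) + 600/(1400×111×10³) = 7.333×10⁻⁶ mm/N.
Hence P = δ_free / Σ(L/AE) = 2.587/7.333×10⁻⁶ = 352.8 kN (tensile).
σ_{stainless steel} = P / A = 352800 / 375 = 940.7 MPa.

σ ≈ 941 MPa (tensile)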